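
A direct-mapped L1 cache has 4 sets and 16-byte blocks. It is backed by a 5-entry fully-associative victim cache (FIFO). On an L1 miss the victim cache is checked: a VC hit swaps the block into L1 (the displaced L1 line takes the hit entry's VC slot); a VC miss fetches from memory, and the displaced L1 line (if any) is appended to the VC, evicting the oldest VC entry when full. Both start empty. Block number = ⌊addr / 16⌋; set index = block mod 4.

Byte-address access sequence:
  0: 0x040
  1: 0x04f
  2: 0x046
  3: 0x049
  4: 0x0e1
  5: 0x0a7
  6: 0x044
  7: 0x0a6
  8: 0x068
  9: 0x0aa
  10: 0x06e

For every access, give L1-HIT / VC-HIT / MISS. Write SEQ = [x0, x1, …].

SEQ = [MISS, L1-HIT, L1-HIT, L1-HIT, MISS, MISS, L1-HIT, L1-HIT, MISS, VC-HIT, VC-HIT]

#0 0x40→b4/s0 MISS; vc=[]
#1 0x4f→b4/s0 L1-HIT; vc=[]
#2 0x46→b4/s0 L1-HIT; vc=[]
#3 0x49→b4/s0 L1-HIT; vc=[]
#4 0xe1→b14/s2 MISS; vc=[]
#5 0xa7→b10/s2 MISS; vc=[14]
#6 0x44→b4/s0 L1-HIT; vc=[14]
#7 0xa6→b10/s2 L1-HIT; vc=[14]
#8 0x68→b6/s2 MISS; vc=[14,10]
#9 0xaa→b10/s2 VC-HIT; vc=[14,6]
#10 0x6e→b6/s2 VC-HIT; vc=[14,10]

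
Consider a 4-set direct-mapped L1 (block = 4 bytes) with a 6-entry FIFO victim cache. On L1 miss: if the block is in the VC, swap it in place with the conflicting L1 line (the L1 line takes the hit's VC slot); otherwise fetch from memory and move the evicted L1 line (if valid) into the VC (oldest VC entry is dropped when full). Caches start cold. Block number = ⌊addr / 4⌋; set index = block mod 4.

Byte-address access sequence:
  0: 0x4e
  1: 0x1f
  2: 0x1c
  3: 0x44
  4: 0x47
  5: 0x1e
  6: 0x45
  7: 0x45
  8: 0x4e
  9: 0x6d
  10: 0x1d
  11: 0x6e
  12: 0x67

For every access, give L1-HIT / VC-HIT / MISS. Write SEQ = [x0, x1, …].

SEQ = [MISS, MISS, L1-HIT, MISS, L1-HIT, L1-HIT, L1-HIT, L1-HIT, VC-HIT, MISS, VC-HIT, VC-HIT, MISS]

  [0] addr=0x4e blk=19 s=3: MISS | VC []
  [1] addr=0x1f blk=7 s=3: MISS | VC [19]
  [2] addr=0x1c blk=7 s=3: L1-HIT | VC [19]
  [3] addr=0x44 blk=17 s=1: MISS | VC [19]
  [4] addr=0x47 blk=17 s=1: L1-HIT | VC [19]
  [5] addr=0x1e blk=7 s=3: L1-HIT | VC [19]
  [6] addr=0x45 blk=17 s=1: L1-HIT | VC [19]
  [7] addr=0x45 blk=17 s=1: L1-HIT | VC [19]
  [8] addr=0x4e blk=19 s=3: VC-HIT | VC [7]
  [9] addr=0x6d blk=27 s=3: MISS | VC [7, 19]
  [10] addr=0x1d blk=7 s=3: VC-HIT | VC [27, 19]
  [11] addr=0x6e blk=27 s=3: VC-HIT | VC [7, 19]
  [12] addr=0x67 blk=25 s=1: MISS | VC [7, 19, 17]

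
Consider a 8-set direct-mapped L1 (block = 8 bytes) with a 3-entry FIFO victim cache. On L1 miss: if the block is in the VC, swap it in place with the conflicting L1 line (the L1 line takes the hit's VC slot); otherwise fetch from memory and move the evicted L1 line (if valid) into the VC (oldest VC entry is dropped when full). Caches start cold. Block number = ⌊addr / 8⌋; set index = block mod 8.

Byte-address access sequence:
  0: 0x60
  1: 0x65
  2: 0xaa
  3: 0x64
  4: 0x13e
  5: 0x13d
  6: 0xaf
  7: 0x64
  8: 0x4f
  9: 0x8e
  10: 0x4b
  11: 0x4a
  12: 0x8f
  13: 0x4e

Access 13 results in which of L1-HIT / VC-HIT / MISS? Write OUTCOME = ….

#0 0x60→b12/s4 MISS; vc=[]
#1 0x65→b12/s4 L1-HIT; vc=[]
#2 0xaa→b21/s5 MISS; vc=[]
#3 0x64→b12/s4 L1-HIT; vc=[]
#4 0x13e→b39/s7 MISS; vc=[]
#5 0x13d→b39/s7 L1-HIT; vc=[]
#6 0xaf→b21/s5 L1-HIT; vc=[]
#7 0x64→b12/s4 L1-HIT; vc=[]
#8 0x4f→b9/s1 MISS; vc=[]
#9 0x8e→b17/s1 MISS; vc=[9]
#10 0x4b→b9/s1 VC-HIT; vc=[17]
#11 0x4a→b9/s1 L1-HIT; vc=[17]
#12 0x8f→b17/s1 VC-HIT; vc=[9]
#13 0x4e→b9/s1 VC-HIT; vc=[17]

OUTCOME = VC-HIT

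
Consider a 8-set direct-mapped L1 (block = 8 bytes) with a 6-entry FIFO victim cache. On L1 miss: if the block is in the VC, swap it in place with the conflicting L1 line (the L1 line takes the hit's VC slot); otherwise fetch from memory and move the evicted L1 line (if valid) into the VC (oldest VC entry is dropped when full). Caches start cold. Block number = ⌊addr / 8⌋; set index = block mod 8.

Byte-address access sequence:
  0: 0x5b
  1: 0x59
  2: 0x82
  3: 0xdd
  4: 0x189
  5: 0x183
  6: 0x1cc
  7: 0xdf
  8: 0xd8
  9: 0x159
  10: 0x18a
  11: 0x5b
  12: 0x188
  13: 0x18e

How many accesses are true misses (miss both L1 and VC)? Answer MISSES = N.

  [0] addr=0x5b blk=11 s=3: MISS | VC []
  [1] addr=0x59 blk=11 s=3: L1-HIT | VC []
  [2] addr=0x82 blk=16 s=0: MISS | VC []
  [3] addr=0xdd blk=27 s=3: MISS | VC [11]
  [4] addr=0x189 blk=49 s=1: MISS | VC [11]
  [5] addr=0x183 blk=48 s=0: MISS | VC [11, 16]
  [6] addr=0x1cc blk=57 s=1: MISS | VC [11, 16, 49]
  [7] addr=0xdf blk=27 s=3: L1-HIT | VC [11, 16, 49]
  [8] addr=0xd8 blk=27 s=3: L1-HIT | VC [11, 16, 49]
  [9] addr=0x159 blk=43 s=3: MISS | VC [11, 16, 49, 27]
  [10] addr=0x18a blk=49 s=1: VC-HIT | VC [11, 16, 57, 27]
  [11] addr=0x5b blk=11 s=3: VC-HIT | VC [43, 16, 57, 27]
  [12] addr=0x188 blk=49 s=1: L1-HIT | VC [43, 16, 57, 27]
  [13] addr=0x18e blk=49 s=1: L1-HIT | VC [43, 16, 57, 27]

MISSES = 7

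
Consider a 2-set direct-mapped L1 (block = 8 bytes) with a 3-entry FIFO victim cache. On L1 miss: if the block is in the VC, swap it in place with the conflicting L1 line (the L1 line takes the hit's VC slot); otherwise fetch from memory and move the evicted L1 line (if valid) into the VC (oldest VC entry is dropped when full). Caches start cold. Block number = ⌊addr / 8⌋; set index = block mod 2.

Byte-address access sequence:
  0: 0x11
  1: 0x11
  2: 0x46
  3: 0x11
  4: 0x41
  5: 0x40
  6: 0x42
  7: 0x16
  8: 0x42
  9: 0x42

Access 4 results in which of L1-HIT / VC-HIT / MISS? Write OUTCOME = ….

#0 0x11→b2/s0 MISS; vc=[]
#1 0x11→b2/s0 L1-HIT; vc=[]
#2 0x46→b8/s0 MISS; vc=[2]
#3 0x11→b2/s0 VC-HIT; vc=[8]
#4 0x41→b8/s0 VC-HIT; vc=[2]
#5 0x40→b8/s0 L1-HIT; vc=[2]
#6 0x42→b8/s0 L1-HIT; vc=[2]
#7 0x16→b2/s0 VC-HIT; vc=[8]
#8 0x42→b8/s0 VC-HIT; vc=[2]
#9 0x42→b8/s0 L1-HIT; vc=[2]

OUTCOME = VC-HIT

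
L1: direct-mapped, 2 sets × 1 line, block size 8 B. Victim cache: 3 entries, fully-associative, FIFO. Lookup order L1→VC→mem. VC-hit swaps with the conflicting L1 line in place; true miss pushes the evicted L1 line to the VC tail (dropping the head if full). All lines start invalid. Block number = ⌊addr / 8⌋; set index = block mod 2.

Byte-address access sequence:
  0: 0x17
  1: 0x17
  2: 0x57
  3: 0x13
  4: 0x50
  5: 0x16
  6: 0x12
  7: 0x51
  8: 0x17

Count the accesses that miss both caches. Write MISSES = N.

0: 0x17 (blk 2, set 0) → MISS  vc=[]
1: 0x17 (blk 2, set 0) → L1-HIT  vc=[]
2: 0x57 (blk 10, set 0) → MISS  vc=[2]
3: 0x13 (blk 2, set 0) → VC-HIT  vc=[10]
4: 0x50 (blk 10, set 0) → VC-HIT  vc=[2]
5: 0x16 (blk 2, set 0) → VC-HIT  vc=[10]
6: 0x12 (blk 2, set 0) → L1-HIT  vc=[10]
7: 0x51 (blk 10, set 0) → VC-HIT  vc=[2]
8: 0x17 (blk 2, set 0) → VC-HIT  vc=[10]

MISSES = 2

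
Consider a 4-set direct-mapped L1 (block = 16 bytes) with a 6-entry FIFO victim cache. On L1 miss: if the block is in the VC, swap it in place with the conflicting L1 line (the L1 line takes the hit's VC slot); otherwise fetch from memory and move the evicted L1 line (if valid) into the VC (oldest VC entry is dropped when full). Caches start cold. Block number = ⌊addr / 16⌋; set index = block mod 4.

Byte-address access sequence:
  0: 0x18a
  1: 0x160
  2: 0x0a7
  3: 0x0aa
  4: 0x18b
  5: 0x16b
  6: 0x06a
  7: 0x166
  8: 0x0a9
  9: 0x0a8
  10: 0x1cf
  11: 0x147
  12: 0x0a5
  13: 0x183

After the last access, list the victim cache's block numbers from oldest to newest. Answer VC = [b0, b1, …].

VC = [22, 6, 20, 28]

#0 0x18a→b24/s0 MISS; vc=[]
#1 0x160→b22/s2 MISS; vc=[]
#2 0xa7→b10/s2 MISS; vc=[22]
#3 0xaa→b10/s2 L1-HIT; vc=[22]
#4 0x18b→b24/s0 L1-HIT; vc=[22]
#5 0x16b→b22/s2 VC-HIT; vc=[10]
#6 0x6a→b6/s2 MISS; vc=[10,22]
#7 0x166→b22/s2 VC-HIT; vc=[10,6]
#8 0xa9→b10/s2 VC-HIT; vc=[22,6]
#9 0xa8→b10/s2 L1-HIT; vc=[22,6]
#10 0x1cf→b28/s0 MISS; vc=[22,6,24]
#11 0x147→b20/s0 MISS; vc=[22,6,24,28]
#12 0xa5→b10/s2 L1-HIT; vc=[22,6,24,28]
#13 0x183→b24/s0 VC-HIT; vc=[22,6,20,28]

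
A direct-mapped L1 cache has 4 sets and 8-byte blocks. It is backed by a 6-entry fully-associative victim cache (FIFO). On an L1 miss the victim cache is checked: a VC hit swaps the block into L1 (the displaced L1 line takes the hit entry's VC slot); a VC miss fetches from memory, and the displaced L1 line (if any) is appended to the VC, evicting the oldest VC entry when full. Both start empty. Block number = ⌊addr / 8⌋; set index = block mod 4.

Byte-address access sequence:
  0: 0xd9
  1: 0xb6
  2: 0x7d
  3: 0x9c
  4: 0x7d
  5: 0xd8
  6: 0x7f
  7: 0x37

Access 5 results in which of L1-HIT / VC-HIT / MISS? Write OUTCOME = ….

#0 0xd9→b27/s3 MISS; vc=[]
#1 0xb6→b22/s2 MISS; vc=[]
#2 0x7d→b15/s3 MISS; vc=[27]
#3 0x9c→b19/s3 MISS; vc=[27,15]
#4 0x7d→b15/s3 VC-HIT; vc=[27,19]
#5 0xd8→b27/s3 VC-HIT; vc=[15,19]
#6 0x7f→b15/s3 VC-HIT; vc=[27,19]
#7 0x37→b6/s2 MISS; vc=[27,19,22]

OUTCOME = VC-HIT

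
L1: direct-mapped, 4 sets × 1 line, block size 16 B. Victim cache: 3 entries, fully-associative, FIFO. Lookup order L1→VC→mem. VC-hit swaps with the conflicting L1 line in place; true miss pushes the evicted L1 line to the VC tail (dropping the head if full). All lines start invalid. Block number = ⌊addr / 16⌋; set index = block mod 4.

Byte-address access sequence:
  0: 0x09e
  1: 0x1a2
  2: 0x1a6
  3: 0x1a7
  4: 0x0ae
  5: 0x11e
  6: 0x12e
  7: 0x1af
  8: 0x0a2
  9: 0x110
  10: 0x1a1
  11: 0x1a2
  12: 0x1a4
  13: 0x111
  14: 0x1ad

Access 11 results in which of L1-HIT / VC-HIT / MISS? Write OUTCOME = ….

OUTCOME = L1-HIT

#0 0x9e→b9/s1 MISS; vc=[]
#1 0x1a2→b26/s2 MISS; vc=[]
#2 0x1a6→b26/s2 L1-HIT; vc=[]
#3 0x1a7→b26/s2 L1-HIT; vc=[]
#4 0xae→b10/s2 MISS; vc=[26]
#5 0x11e→b17/s1 MISS; vc=[26,9]
#6 0x12e→b18/s2 MISS; vc=[26,9,10]
#7 0x1af→b26/s2 VC-HIT; vc=[18,9,10]
#8 0xa2→b10/s2 VC-HIT; vc=[18,9,26]
#9 0x110→b17/s1 L1-HIT; vc=[18,9,26]
#10 0x1a1→b26/s2 VC-HIT; vc=[18,9,10]
#11 0x1a2→b26/s2 L1-HIT; vc=[18,9,10]
#12 0x1a4→b26/s2 L1-HIT; vc=[18,9,10]
#13 0x111→b17/s1 L1-HIT; vc=[18,9,10]
#14 0x1ad→b26/s2 L1-HIT; vc=[18,9,10]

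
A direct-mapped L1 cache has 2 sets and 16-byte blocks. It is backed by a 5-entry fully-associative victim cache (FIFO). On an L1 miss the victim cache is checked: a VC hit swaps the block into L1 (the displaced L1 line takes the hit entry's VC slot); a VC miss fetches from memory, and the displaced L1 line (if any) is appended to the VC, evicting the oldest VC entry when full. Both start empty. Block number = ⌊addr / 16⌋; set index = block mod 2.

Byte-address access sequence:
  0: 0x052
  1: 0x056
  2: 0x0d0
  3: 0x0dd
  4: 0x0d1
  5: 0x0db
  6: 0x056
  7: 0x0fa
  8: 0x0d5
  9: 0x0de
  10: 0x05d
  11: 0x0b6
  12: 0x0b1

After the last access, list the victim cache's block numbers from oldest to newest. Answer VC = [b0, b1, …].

VC = [15, 13, 5]

#0 0x52→b5/s1 MISS; vc=[]
#1 0x56→b5/s1 L1-HIT; vc=[]
#2 0xd0→b13/s1 MISS; vc=[5]
#3 0xdd→b13/s1 L1-HIT; vc=[5]
#4 0xd1→b13/s1 L1-HIT; vc=[5]
#5 0xdb→b13/s1 L1-HIT; vc=[5]
#6 0x56→b5/s1 VC-HIT; vc=[13]
#7 0xfa→b15/s1 MISS; vc=[13,5]
#8 0xd5→b13/s1 VC-HIT; vc=[15,5]
#9 0xde→b13/s1 L1-HIT; vc=[15,5]
#10 0x5d→b5/s1 VC-HIT; vc=[15,13]
#11 0xb6→b11/s1 MISS; vc=[15,13,5]
#12 0xb1→b11/s1 L1-HIT; vc=[15,13,5]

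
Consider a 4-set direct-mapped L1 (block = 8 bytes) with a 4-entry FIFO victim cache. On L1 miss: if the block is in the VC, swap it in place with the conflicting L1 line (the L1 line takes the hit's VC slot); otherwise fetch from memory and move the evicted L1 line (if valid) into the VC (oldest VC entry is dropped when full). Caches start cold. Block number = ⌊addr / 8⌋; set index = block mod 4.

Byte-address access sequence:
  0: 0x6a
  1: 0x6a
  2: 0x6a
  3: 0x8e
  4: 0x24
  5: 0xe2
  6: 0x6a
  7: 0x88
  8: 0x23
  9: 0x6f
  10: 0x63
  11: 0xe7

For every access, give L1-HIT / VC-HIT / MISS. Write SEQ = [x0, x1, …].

#0 0x6a→b13/s1 MISS; vc=[]
#1 0x6a→b13/s1 L1-HIT; vc=[]
#2 0x6a→b13/s1 L1-HIT; vc=[]
#3 0x8e→b17/s1 MISS; vc=[13]
#4 0x24→b4/s0 MISS; vc=[13]
#5 0xe2→b28/s0 MISS; vc=[13,4]
#6 0x6a→b13/s1 VC-HIT; vc=[17,4]
#7 0x88→b17/s1 VC-HIT; vc=[13,4]
#8 0x23→b4/s0 VC-HIT; vc=[13,28]
#9 0x6f→b13/s1 VC-HIT; vc=[17,28]
#10 0x63→b12/s0 MISS; vc=[17,28,4]
#11 0xe7→b28/s0 VC-HIT; vc=[17,12,4]

SEQ = [MISS, L1-HIT, L1-HIT, MISS, MISS, MISS, VC-HIT, VC-HIT, VC-HIT, VC-HIT, MISS, VC-HIT]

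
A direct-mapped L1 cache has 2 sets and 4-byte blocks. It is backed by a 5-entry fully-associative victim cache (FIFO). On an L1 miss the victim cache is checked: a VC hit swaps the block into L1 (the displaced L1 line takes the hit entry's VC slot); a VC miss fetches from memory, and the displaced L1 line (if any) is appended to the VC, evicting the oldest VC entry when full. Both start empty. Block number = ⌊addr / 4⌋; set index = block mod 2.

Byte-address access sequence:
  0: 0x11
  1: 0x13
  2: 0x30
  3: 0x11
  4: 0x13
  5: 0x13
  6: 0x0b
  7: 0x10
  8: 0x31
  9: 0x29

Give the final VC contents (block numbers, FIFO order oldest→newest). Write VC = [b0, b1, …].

#0 0x11→b4/s0 MISS; vc=[]
#1 0x13→b4/s0 L1-HIT; vc=[]
#2 0x30→b12/s0 MISS; vc=[4]
#3 0x11→b4/s0 VC-HIT; vc=[12]
#4 0x13→b4/s0 L1-HIT; vc=[12]
#5 0x13→b4/s0 L1-HIT; vc=[12]
#6 0xb→b2/s0 MISS; vc=[12,4]
#7 0x10→b4/s0 VC-HIT; vc=[12,2]
#8 0x31→b12/s0 VC-HIT; vc=[4,2]
#9 0x29→b10/s0 MISS; vc=[4,2,12]

VC = [4, 2, 12]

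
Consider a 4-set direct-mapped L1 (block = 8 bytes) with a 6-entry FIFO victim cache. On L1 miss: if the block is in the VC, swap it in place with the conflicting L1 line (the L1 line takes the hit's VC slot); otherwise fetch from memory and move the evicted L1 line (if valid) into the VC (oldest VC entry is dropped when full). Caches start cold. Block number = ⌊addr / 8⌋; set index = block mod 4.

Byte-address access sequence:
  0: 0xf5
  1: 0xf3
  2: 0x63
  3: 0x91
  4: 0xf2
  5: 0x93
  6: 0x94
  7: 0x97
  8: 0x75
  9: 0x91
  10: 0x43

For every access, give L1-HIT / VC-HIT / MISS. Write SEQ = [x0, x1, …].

  [0] addr=0xf5 blk=30 s=2: MISS | VC []
  [1] addr=0xf3 blk=30 s=2: L1-HIT | VC []
  [2] addr=0x63 blk=12 s=0: MISS | VC []
  [3] addr=0x91 blk=18 s=2: MISS | VC [30]
  [4] addr=0xf2 blk=30 s=2: VC-HIT | VC [18]
  [5] addr=0x93 blk=18 s=2: VC-HIT | VC [30]
  [6] addr=0x94 blk=18 s=2: L1-HIT | VC [30]
  [7] addr=0x97 blk=18 s=2: L1-HIT | VC [30]
  [8] addr=0x75 blk=14 s=2: MISS | VC [30, 18]
  [9] addr=0x91 blk=18 s=2: VC-HIT | VC [30, 14]
  [10] addr=0x43 blk=8 s=0: MISS | VC [30, 14, 12]

SEQ = [MISS, L1-HIT, MISS, MISS, VC-HIT, VC-HIT, L1-HIT, L1-HIT, MISS, VC-HIT, MISS]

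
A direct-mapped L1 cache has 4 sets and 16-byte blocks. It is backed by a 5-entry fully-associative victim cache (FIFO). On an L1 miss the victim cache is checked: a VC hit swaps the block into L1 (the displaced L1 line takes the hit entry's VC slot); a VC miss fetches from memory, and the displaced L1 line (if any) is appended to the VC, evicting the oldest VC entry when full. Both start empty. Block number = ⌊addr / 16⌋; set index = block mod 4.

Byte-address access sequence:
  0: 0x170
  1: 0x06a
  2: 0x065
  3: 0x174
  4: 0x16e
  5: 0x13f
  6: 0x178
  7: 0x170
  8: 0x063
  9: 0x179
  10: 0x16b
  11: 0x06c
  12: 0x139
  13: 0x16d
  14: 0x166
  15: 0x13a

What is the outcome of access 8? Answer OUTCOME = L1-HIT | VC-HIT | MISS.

OUTCOME = VC-HIT

0: 0x170 (blk 23, set 3) → MISS  vc=[]
1: 0x6a (blk 6, set 2) → MISS  vc=[]
2: 0x65 (blk 6, set 2) → L1-HIT  vc=[]
3: 0x174 (blk 23, set 3) → L1-HIT  vc=[]
4: 0x16e (blk 22, set 2) → MISS  vc=[6]
5: 0x13f (blk 19, set 3) → MISS  vc=[6, 23]
6: 0x178 (blk 23, set 3) → VC-HIT  vc=[6, 19]
7: 0x170 (blk 23, set 3) → L1-HIT  vc=[6, 19]
8: 0x63 (blk 6, set 2) → VC-HIT  vc=[22, 19]
9: 0x179 (blk 23, set 3) → L1-HIT  vc=[22, 19]
10: 0x16b (blk 22, set 2) → VC-HIT  vc=[6, 19]
11: 0x6c (blk 6, set 2) → VC-HIT  vc=[22, 19]
12: 0x139 (blk 19, set 3) → VC-HIT  vc=[22, 23]
13: 0x16d (blk 22, set 2) → VC-HIT  vc=[6, 23]
14: 0x166 (blk 22, set 2) → L1-HIT  vc=[6, 23]
15: 0x13a (blk 19, set 3) → L1-HIT  vc=[6, 23]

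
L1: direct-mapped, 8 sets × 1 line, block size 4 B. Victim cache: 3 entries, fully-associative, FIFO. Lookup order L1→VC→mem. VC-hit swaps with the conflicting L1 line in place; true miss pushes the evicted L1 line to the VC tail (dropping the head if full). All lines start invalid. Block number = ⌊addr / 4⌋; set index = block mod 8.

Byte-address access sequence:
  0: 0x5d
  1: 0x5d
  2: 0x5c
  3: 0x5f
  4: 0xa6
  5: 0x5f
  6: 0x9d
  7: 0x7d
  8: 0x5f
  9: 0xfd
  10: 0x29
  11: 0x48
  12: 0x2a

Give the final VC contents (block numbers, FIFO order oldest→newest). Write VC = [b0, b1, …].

0: 0x5d (blk 23, set 7) → MISS  vc=[]
1: 0x5d (blk 23, set 7) → L1-HIT  vc=[]
2: 0x5c (blk 23, set 7) → L1-HIT  vc=[]
3: 0x5f (blk 23, set 7) → L1-HIT  vc=[]
4: 0xa6 (blk 41, set 1) → MISS  vc=[]
5: 0x5f (blk 23, set 7) → L1-HIT  vc=[]
6: 0x9d (blk 39, set 7) → MISS  vc=[23]
7: 0x7d (blk 31, set 7) → MISS  vc=[23, 39]
8: 0x5f (blk 23, set 7) → VC-HIT  vc=[31, 39]
9: 0xfd (blk 63, set 7) → MISS  vc=[31, 39, 23]
10: 0x29 (blk 10, set 2) → MISS  vc=[31, 39, 23]
11: 0x48 (blk 18, set 2) → MISS  vc=[39, 23, 10]
12: 0x2a (blk 10, set 2) → VC-HIT  vc=[39, 23, 18]

VC = [39, 23, 18]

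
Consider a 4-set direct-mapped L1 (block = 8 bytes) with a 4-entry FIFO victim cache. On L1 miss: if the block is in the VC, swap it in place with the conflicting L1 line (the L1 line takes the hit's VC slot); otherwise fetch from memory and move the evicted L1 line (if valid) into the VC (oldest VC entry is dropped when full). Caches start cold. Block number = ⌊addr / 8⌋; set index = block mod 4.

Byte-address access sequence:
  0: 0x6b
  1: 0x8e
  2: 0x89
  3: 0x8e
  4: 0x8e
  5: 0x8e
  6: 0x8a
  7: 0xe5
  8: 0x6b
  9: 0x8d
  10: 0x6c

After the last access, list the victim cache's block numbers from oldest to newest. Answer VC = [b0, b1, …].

VC = [17]

0: 0x6b (blk 13, set 1) → MISS  vc=[]
1: 0x8e (blk 17, set 1) → MISS  vc=[13]
2: 0x89 (blk 17, set 1) → L1-HIT  vc=[13]
3: 0x8e (blk 17, set 1) → L1-HIT  vc=[13]
4: 0x8e (blk 17, set 1) → L1-HIT  vc=[13]
5: 0x8e (blk 17, set 1) → L1-HIT  vc=[13]
6: 0x8a (blk 17, set 1) → L1-HIT  vc=[13]
7: 0xe5 (blk 28, set 0) → MISS  vc=[13]
8: 0x6b (blk 13, set 1) → VC-HIT  vc=[17]
9: 0x8d (blk 17, set 1) → VC-HIT  vc=[13]
10: 0x6c (blk 13, set 1) → VC-HIT  vc=[17]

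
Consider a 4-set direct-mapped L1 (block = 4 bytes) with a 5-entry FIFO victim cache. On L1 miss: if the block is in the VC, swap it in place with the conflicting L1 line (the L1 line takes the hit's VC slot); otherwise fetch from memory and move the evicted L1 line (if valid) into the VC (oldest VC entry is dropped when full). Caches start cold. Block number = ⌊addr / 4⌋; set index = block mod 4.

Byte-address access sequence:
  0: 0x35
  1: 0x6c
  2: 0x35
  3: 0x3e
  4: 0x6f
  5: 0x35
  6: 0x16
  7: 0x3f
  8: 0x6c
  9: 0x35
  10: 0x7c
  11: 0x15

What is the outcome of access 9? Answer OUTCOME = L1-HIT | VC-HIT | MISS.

0: 0x35 (blk 13, set 1) → MISS  vc=[]
1: 0x6c (blk 27, set 3) → MISS  vc=[]
2: 0x35 (blk 13, set 1) → L1-HIT  vc=[]
3: 0x3e (blk 15, set 3) → MISS  vc=[27]
4: 0x6f (blk 27, set 3) → VC-HIT  vc=[15]
5: 0x35 (blk 13, set 1) → L1-HIT  vc=[15]
6: 0x16 (blk 5, set 1) → MISS  vc=[15, 13]
7: 0x3f (blk 15, set 3) → VC-HIT  vc=[27, 13]
8: 0x6c (blk 27, set 3) → VC-HIT  vc=[15, 13]
9: 0x35 (blk 13, set 1) → VC-HIT  vc=[15, 5]
10: 0x7c (blk 31, set 3) → MISS  vc=[15, 5, 27]
11: 0x15 (blk 5, set 1) → VC-HIT  vc=[15, 13, 27]

OUTCOME = VC-HIT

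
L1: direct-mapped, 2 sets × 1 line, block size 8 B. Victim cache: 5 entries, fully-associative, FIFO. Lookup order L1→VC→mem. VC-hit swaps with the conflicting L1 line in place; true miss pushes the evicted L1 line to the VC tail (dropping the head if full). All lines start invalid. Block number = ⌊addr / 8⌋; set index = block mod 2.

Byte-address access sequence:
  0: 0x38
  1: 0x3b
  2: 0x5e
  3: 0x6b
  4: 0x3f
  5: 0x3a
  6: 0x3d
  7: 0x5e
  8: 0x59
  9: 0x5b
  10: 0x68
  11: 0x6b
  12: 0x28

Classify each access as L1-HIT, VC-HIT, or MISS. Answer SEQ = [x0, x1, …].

0: 0x38 (blk 7, set 1) → MISS  vc=[]
1: 0x3b (blk 7, set 1) → L1-HIT  vc=[]
2: 0x5e (blk 11, set 1) → MISS  vc=[7]
3: 0x6b (blk 13, set 1) → MISS  vc=[7, 11]
4: 0x3f (blk 7, set 1) → VC-HIT  vc=[13, 11]
5: 0x3a (blk 7, set 1) → L1-HIT  vc=[13, 11]
6: 0x3d (blk 7, set 1) → L1-HIT  vc=[13, 11]
7: 0x5e (blk 11, set 1) → VC-HIT  vc=[13, 7]
8: 0x59 (blk 11, set 1) → L1-HIT  vc=[13, 7]
9: 0x5b (blk 11, set 1) → L1-HIT  vc=[13, 7]
10: 0x68 (blk 13, set 1) → VC-HIT  vc=[11, 7]
11: 0x6b (blk 13, set 1) → L1-HIT  vc=[11, 7]
12: 0x28 (blk 5, set 1) → MISS  vc=[11, 7, 13]

SEQ = [MISS, L1-HIT, MISS, MISS, VC-HIT, L1-HIT, L1-HIT, VC-HIT, L1-HIT, L1-HIT, VC-HIT, L1-HIT, MISS]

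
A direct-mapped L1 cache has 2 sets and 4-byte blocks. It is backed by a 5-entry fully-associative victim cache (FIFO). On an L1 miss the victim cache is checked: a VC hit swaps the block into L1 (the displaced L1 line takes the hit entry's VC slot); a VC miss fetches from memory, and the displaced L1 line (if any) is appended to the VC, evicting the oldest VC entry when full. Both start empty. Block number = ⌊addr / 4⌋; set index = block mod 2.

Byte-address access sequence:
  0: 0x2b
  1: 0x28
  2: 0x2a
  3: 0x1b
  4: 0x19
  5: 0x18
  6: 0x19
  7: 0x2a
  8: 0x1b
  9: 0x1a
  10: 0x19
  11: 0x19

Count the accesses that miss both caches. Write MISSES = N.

  [0] addr=0x2b blk=10 s=0: MISS | VC []
  [1] addr=0x28 blk=10 s=0: L1-HIT | VC []
  [2] addr=0x2a blk=10 s=0: L1-HIT | VC []
  [3] addr=0x1b blk=6 s=0: MISS | VC [10]
  [4] addr=0x19 blk=6 s=0: L1-HIT | VC [10]
  [5] addr=0x18 blk=6 s=0: L1-HIT | VC [10]
  [6] addr=0x19 blk=6 s=0: L1-HIT | VC [10]
  [7] addr=0x2a blk=10 s=0: VC-HIT | VC [6]
  [8] addr=0x1b blk=6 s=0: VC-HIT | VC [10]
  [9] addr=0x1a blk=6 s=0: L1-HIT | VC [10]
  [10] addr=0x19 blk=6 s=0: L1-HIT | VC [10]
  [11] addr=0x19 blk=6 s=0: L1-HIT | VC [10]

MISSES = 2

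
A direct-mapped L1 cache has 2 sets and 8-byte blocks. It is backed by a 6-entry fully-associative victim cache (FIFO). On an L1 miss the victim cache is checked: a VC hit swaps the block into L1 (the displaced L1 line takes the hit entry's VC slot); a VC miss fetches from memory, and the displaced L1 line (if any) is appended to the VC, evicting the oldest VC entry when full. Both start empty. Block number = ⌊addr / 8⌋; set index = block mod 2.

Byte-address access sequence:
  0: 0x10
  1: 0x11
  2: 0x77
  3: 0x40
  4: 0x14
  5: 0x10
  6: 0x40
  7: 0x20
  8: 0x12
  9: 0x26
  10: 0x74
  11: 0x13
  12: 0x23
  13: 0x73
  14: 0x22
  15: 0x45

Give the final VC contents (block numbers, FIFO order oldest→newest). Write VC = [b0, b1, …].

VC = [14, 2, 4]

  [0] addr=0x10 blk=2 s=0: MISS | VC []
  [1] addr=0x11 blk=2 s=0: L1-HIT | VC []
  [2] addr=0x77 blk=14 s=0: MISS | VC [2]
  [3] addr=0x40 blk=8 s=0: MISS | VC [2, 14]
  [4] addr=0x14 blk=2 s=0: VC-HIT | VC [8, 14]
  [5] addr=0x10 blk=2 s=0: L1-HIT | VC [8, 14]
  [6] addr=0x40 blk=8 s=0: VC-HIT | VC [2, 14]
  [7] addr=0x20 blk=4 s=0: MISS | VC [2, 14, 8]
  [8] addr=0x12 blk=2 s=0: VC-HIT | VC [4, 14, 8]
  [9] addr=0x26 blk=4 s=0: VC-HIT | VC [2, 14, 8]
  [10] addr=0x74 blk=14 s=0: VC-HIT | VC [2, 4, 8]
  [11] addr=0x13 blk=2 s=0: VC-HIT | VC [14, 4, 8]
  [12] addr=0x23 blk=4 s=0: VC-HIT | VC [14, 2, 8]
  [13] addr=0x73 blk=14 s=0: VC-HIT | VC [4, 2, 8]
  [14] addr=0x22 blk=4 s=0: VC-HIT | VC [14, 2, 8]
  [15] addr=0x45 blk=8 s=0: VC-HIT | VC [14, 2, 4]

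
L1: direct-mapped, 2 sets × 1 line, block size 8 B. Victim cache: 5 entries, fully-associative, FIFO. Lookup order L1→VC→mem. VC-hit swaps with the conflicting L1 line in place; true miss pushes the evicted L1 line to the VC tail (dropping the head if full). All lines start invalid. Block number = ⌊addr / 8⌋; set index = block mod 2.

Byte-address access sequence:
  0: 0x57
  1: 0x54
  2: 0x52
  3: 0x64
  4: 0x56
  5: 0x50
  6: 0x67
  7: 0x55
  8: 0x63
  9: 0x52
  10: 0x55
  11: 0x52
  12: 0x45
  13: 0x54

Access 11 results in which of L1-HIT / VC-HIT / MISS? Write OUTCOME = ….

OUTCOME = L1-HIT

#0 0x57→b10/s0 MISS; vc=[]
#1 0x54→b10/s0 L1-HIT; vc=[]
#2 0x52→b10/s0 L1-HIT; vc=[]
#3 0x64→b12/s0 MISS; vc=[10]
#4 0x56→b10/s0 VC-HIT; vc=[12]
#5 0x50→b10/s0 L1-HIT; vc=[12]
#6 0x67→b12/s0 VC-HIT; vc=[10]
#7 0x55→b10/s0 VC-HIT; vc=[12]
#8 0x63→b12/s0 VC-HIT; vc=[10]
#9 0x52→b10/s0 VC-HIT; vc=[12]
#10 0x55→b10/s0 L1-HIT; vc=[12]
#11 0x52→b10/s0 L1-HIT; vc=[12]
#12 0x45→b8/s0 MISS; vc=[12,10]
#13 0x54→b10/s0 VC-HIT; vc=[12,8]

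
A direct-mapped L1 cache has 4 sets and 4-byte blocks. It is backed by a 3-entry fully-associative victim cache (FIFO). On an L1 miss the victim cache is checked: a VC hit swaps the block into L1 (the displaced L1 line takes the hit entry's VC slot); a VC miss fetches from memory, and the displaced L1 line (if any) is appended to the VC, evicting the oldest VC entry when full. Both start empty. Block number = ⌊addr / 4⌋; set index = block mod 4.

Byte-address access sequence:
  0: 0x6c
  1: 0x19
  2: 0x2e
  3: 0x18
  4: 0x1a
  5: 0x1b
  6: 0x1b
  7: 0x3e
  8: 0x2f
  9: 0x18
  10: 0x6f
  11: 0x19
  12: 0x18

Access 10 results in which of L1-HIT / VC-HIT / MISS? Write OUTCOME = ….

  [0] addr=0x6c blk=27 s=3: MISS | VC []
  [1] addr=0x19 blk=6 s=2: MISS | VC []
  [2] addr=0x2e blk=11 s=3: MISS | VC [27]
  [3] addr=0x18 blk=6 s=2: L1-HIT | VC [27]
  [4] addr=0x1a blk=6 s=2: L1-HIT | VC [27]
  [5] addr=0x1b blk=6 s=2: L1-HIT | VC [27]
  [6] addr=0x1b blk=6 s=2: L1-HIT | VC [27]
  [7] addr=0x3e blk=15 s=3: MISS | VC [27, 11]
  [8] addr=0x2f blk=11 s=3: VC-HIT | VC [27, 15]
  [9] addr=0x18 blk=6 s=2: L1-HIT | VC [27, 15]
  [10] addr=0x6f blk=27 s=3: VC-HIT | VC [11, 15]
  [11] addr=0x19 blk=6 s=2: L1-HIT | VC [11, 15]
  [12] addr=0x18 blk=6 s=2: L1-HIT | VC [11, 15]

OUTCOME = VC-HIT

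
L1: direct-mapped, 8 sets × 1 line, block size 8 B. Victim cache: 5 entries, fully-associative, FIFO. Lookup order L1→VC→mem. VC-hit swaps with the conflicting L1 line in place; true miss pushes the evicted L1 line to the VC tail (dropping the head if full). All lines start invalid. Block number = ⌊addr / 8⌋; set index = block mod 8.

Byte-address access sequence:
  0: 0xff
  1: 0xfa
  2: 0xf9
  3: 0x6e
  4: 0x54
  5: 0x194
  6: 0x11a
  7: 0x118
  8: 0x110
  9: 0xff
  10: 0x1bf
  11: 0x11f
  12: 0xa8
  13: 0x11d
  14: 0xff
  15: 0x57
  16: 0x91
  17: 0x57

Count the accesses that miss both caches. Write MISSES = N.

MISSES = 9

#0 0xff→b31/s7 MISS; vc=[]
#1 0xfa→b31/s7 L1-HIT; vc=[]
#2 0xf9→b31/s7 L1-HIT; vc=[]
#3 0x6e→b13/s5 MISS; vc=[]
#4 0x54→b10/s2 MISS; vc=[]
#5 0x194→b50/s2 MISS; vc=[10]
#6 0x11a→b35/s3 MISS; vc=[10]
#7 0x118→b35/s3 L1-HIT; vc=[10]
#8 0x110→b34/s2 MISS; vc=[10,50]
#9 0xff→b31/s7 L1-HIT; vc=[10,50]
#10 0x1bf→b55/s7 MISS; vc=[10,50,31]
#11 0x11f→b35/s3 L1-HIT; vc=[10,50,31]
#12 0xa8→b21/s5 MISS; vc=[10,50,31,13]
#13 0x11d→b35/s3 L1-HIT; vc=[10,50,31,13]
#14 0xff→b31/s7 VC-HIT; vc=[10,50,55,13]
#15 0x57→b10/s2 VC-HIT; vc=[34,50,55,13]
#16 0x91→b18/s2 MISS; vc=[34,50,55,13,10]
#17 0x57→b10/s2 VC-HIT; vc=[34,50,55,13,18]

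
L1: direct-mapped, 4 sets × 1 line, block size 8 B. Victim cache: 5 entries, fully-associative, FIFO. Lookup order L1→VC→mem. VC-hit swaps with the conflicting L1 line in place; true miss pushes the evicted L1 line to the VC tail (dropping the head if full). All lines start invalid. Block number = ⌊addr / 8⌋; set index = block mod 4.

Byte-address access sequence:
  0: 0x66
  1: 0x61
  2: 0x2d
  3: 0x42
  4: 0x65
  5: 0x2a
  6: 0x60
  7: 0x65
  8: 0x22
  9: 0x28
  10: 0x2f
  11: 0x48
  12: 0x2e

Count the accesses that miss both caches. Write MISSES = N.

#0 0x66→b12/s0 MISS; vc=[]
#1 0x61→b12/s0 L1-HIT; vc=[]
#2 0x2d→b5/s1 MISS; vc=[]
#3 0x42→b8/s0 MISS; vc=[12]
#4 0x65→b12/s0 VC-HIT; vc=[8]
#5 0x2a→b5/s1 L1-HIT; vc=[8]
#6 0x60→b12/s0 L1-HIT; vc=[8]
#7 0x65→b12/s0 L1-HIT; vc=[8]
#8 0x22→b4/s0 MISS; vc=[8,12]
#9 0x28→b5/s1 L1-HIT; vc=[8,12]
#10 0x2f→b5/s1 L1-HIT; vc=[8,12]
#11 0x48→b9/s1 MISS; vc=[8,12,5]
#12 0x2e→b5/s1 VC-HIT; vc=[8,12,9]

MISSES = 5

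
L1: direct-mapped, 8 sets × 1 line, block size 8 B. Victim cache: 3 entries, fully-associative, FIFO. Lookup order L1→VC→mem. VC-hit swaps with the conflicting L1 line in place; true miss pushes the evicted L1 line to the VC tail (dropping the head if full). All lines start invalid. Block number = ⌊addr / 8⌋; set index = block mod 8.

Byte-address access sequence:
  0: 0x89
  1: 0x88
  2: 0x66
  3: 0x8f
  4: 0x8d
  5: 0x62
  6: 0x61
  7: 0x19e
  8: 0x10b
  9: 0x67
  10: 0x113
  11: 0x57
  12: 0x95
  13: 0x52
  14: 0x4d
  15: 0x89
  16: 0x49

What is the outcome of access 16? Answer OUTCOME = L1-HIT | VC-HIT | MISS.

OUTCOME = VC-HIT

  [0] addr=0x89 blk=17 s=1: MISS | VC []
  [1] addr=0x88 blk=17 s=1: L1-HIT | VC []
  [2] addr=0x66 blk=12 s=4: MISS | VC []
  [3] addr=0x8f blk=17 s=1: L1-HIT | VC []
  [4] addr=0x8d blk=17 s=1: L1-HIT | VC []
  [5] addr=0x62 blk=12 s=4: L1-HIT | VC []
  [6] addr=0x61 blk=12 s=4: L1-HIT | VC []
  [7] addr=0x19e blk=51 s=3: MISS | VC []
  [8] addr=0x10b blk=33 s=1: MISS | VC [17]
  [9] addr=0x67 blk=12 s=4: L1-HIT | VC [17]
  [10] addr=0x113 blk=34 s=2: MISS | VC [17]
  [11] addr=0x57 blk=10 s=2: MISS | VC [17, 34]
  [12] addr=0x95 blk=18 s=2: MISS | VC [17, 34, 10]
  [13] addr=0x52 blk=10 s=2: VC-HIT | VC [17, 34, 18]
  [14] addr=0x4d blk=9 s=1: MISS | VC [34, 18, 33]
  [15] addr=0x89 blk=17 s=1: MISS | VC [18, 33, 9]
  [16] addr=0x49 blk=9 s=1: VC-HIT | VC [18, 33, 17]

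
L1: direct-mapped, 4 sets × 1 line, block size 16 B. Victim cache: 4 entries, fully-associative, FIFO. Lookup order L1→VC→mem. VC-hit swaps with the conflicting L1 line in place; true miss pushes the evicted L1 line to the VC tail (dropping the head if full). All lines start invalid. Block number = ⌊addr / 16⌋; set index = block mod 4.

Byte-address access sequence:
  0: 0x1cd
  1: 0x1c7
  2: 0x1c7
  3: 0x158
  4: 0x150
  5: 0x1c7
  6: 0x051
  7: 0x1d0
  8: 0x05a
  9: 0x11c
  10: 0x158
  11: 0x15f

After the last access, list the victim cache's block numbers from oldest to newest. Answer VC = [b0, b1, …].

VC = [17, 29, 5]

0: 0x1cd (blk 28, set 0) → MISS  vc=[]
1: 0x1c7 (blk 28, set 0) → L1-HIT  vc=[]
2: 0x1c7 (blk 28, set 0) → L1-HIT  vc=[]
3: 0x158 (blk 21, set 1) → MISS  vc=[]
4: 0x150 (blk 21, set 1) → L1-HIT  vc=[]
5: 0x1c7 (blk 28, set 0) → L1-HIT  vc=[]
6: 0x51 (blk 5, set 1) → MISS  vc=[21]
7: 0x1d0 (blk 29, set 1) → MISS  vc=[21, 5]
8: 0x5a (blk 5, set 1) → VC-HIT  vc=[21, 29]
9: 0x11c (blk 17, set 1) → MISS  vc=[21, 29, 5]
10: 0x158 (blk 21, set 1) → VC-HIT  vc=[17, 29, 5]
11: 0x15f (blk 21, set 1) → L1-HIT  vc=[17, 29, 5]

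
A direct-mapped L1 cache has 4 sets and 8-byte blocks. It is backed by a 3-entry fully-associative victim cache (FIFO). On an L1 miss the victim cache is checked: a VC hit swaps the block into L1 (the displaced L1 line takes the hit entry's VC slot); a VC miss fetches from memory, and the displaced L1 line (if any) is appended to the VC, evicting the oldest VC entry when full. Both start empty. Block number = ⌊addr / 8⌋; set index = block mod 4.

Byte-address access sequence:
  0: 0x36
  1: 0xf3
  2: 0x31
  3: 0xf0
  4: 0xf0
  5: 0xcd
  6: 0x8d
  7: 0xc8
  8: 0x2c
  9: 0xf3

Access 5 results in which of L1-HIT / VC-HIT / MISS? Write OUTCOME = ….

#0 0x36→b6/s2 MISS; vc=[]
#1 0xf3→b30/s2 MISS; vc=[6]
#2 0x31→b6/s2 VC-HIT; vc=[30]
#3 0xf0→b30/s2 VC-HIT; vc=[6]
#4 0xf0→b30/s2 L1-HIT; vc=[6]
#5 0xcd→b25/s1 MISS; vc=[6]
#6 0x8d→b17/s1 MISS; vc=[6,25]
#7 0xc8→b25/s1 VC-HIT; vc=[6,17]
#8 0x2c→b5/s1 MISS; vc=[6,17,25]
#9 0xf3→b30/s2 L1-HIT; vc=[6,17,25]

OUTCOME = MISS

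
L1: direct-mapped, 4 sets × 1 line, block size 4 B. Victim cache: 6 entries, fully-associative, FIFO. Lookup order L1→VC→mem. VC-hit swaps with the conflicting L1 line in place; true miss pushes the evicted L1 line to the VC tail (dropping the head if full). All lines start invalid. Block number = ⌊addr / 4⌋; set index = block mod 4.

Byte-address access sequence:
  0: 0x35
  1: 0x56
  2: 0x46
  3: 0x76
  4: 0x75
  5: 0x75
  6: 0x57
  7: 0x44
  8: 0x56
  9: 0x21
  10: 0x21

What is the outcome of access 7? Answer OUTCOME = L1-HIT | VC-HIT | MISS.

OUTCOME = VC-HIT

#0 0x35→b13/s1 MISS; vc=[]
#1 0x56→b21/s1 MISS; vc=[13]
#2 0x46→b17/s1 MISS; vc=[13,21]
#3 0x76→b29/s1 MISS; vc=[13,21,17]
#4 0x75→b29/s1 L1-HIT; vc=[13,21,17]
#5 0x75→b29/s1 L1-HIT; vc=[13,21,17]
#6 0x57→b21/s1 VC-HIT; vc=[13,29,17]
#7 0x44→b17/s1 VC-HIT; vc=[13,29,21]
#8 0x56→b21/s1 VC-HIT; vc=[13,29,17]
#9 0x21→b8/s0 MISS; vc=[13,29,17]
#10 0x21→b8/s0 L1-HIT; vc=[13,29,17]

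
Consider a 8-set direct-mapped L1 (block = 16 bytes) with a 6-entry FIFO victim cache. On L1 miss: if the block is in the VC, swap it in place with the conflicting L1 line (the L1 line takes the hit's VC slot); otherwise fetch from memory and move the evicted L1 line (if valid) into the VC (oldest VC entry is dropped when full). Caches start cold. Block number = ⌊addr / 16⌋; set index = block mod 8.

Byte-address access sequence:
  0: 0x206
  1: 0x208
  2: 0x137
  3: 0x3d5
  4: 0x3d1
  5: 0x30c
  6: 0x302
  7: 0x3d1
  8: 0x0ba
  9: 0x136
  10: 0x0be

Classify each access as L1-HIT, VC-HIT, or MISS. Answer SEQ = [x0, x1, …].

SEQ = [MISS, L1-HIT, MISS, MISS, L1-HIT, MISS, L1-HIT, L1-HIT, MISS, VC-HIT, VC-HIT]

  [0] addr=0x206 blk=32 s=0: MISS | VC []
  [1] addr=0x208 blk=32 s=0: L1-HIT | VC []
  [2] addr=0x137 blk=19 s=3: MISS | VC []
  [3] addr=0x3d5 blk=61 s=5: MISS | VC []
  [4] addr=0x3d1 blk=61 s=5: L1-HIT | VC []
  [5] addr=0x30c blk=48 s=0: MISS | VC [32]
  [6] addr=0x302 blk=48 s=0: L1-HIT | VC [32]
  [7] addr=0x3d1 blk=61 s=5: L1-HIT | VC [32]
  [8] addr=0xba blk=11 s=3: MISS | VC [32, 19]
  [9] addr=0x136 blk=19 s=3: VC-HIT | VC [32, 11]
  [10] addr=0xbe blk=11 s=3: VC-HIT | VC [32, 19]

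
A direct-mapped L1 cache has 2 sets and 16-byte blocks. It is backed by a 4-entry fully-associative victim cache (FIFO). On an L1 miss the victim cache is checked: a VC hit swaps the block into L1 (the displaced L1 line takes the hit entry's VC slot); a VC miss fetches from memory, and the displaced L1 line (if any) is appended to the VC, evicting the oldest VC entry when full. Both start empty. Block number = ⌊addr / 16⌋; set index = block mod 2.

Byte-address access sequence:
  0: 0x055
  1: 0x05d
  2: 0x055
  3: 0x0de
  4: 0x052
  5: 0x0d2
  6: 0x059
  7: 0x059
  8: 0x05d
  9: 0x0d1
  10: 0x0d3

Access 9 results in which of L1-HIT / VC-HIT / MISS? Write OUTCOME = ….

#0 0x55→b5/s1 MISS; vc=[]
#1 0x5d→b5/s1 L1-HIT; vc=[]
#2 0x55→b5/s1 L1-HIT; vc=[]
#3 0xde→b13/s1 MISS; vc=[5]
#4 0x52→b5/s1 VC-HIT; vc=[13]
#5 0xd2→b13/s1 VC-HIT; vc=[5]
#6 0x59→b5/s1 VC-HIT; vc=[13]
#7 0x59→b5/s1 L1-HIT; vc=[13]
#8 0x5d→b5/s1 L1-HIT; vc=[13]
#9 0xd1→b13/s1 VC-HIT; vc=[5]
#10 0xd3→b13/s1 L1-HIT; vc=[5]

OUTCOME = VC-HIT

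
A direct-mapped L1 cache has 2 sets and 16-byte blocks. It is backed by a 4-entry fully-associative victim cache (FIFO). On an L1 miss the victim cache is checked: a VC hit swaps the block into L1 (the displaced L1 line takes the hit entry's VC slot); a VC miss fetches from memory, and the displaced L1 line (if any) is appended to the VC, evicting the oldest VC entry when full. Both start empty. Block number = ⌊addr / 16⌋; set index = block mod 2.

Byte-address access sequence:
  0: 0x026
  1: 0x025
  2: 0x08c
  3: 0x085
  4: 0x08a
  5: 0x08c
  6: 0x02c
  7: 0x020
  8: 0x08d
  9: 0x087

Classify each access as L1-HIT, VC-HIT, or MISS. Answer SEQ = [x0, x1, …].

0: 0x26 (blk 2, set 0) → MISS  vc=[]
1: 0x25 (blk 2, set 0) → L1-HIT  vc=[]
2: 0x8c (blk 8, set 0) → MISS  vc=[2]
3: 0x85 (blk 8, set 0) → L1-HIT  vc=[2]
4: 0x8a (blk 8, set 0) → L1-HIT  vc=[2]
5: 0x8c (blk 8, set 0) → L1-HIT  vc=[2]
6: 0x2c (blk 2, set 0) → VC-HIT  vc=[8]
7: 0x20 (blk 2, set 0) → L1-HIT  vc=[8]
8: 0x8d (blk 8, set 0) → VC-HIT  vc=[2]
9: 0x87 (blk 8, set 0) → L1-HIT  vc=[2]

SEQ = [MISS, L1-HIT, MISS, L1-HIT, L1-HIT, L1-HIT, VC-HIT, L1-HIT, VC-HIT, L1-HIT]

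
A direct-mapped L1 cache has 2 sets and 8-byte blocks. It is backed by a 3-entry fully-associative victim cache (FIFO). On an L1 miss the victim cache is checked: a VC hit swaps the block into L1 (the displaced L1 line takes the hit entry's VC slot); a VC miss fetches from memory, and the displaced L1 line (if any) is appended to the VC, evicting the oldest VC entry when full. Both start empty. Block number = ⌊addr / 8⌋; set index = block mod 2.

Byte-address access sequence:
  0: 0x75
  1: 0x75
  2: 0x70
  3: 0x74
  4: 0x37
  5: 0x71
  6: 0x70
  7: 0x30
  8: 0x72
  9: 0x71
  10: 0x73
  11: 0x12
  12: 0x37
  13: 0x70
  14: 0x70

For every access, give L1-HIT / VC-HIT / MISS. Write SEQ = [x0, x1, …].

SEQ = [MISS, L1-HIT, L1-HIT, L1-HIT, MISS, VC-HIT, L1-HIT, VC-HIT, VC-HIT, L1-HIT, L1-HIT, MISS, VC-HIT, VC-HIT, L1-HIT]

0: 0x75 (blk 14, set 0) → MISS  vc=[]
1: 0x75 (blk 14, set 0) → L1-HIT  vc=[]
2: 0x70 (blk 14, set 0) → L1-HIT  vc=[]
3: 0x74 (blk 14, set 0) → L1-HIT  vc=[]
4: 0x37 (blk 6, set 0) → MISS  vc=[14]
5: 0x71 (blk 14, set 0) → VC-HIT  vc=[6]
6: 0x70 (blk 14, set 0) → L1-HIT  vc=[6]
7: 0x30 (blk 6, set 0) → VC-HIT  vc=[14]
8: 0x72 (blk 14, set 0) → VC-HIT  vc=[6]
9: 0x71 (blk 14, set 0) → L1-HIT  vc=[6]
10: 0x73 (blk 14, set 0) → L1-HIT  vc=[6]
11: 0x12 (blk 2, set 0) → MISS  vc=[6, 14]
12: 0x37 (blk 6, set 0) → VC-HIT  vc=[2, 14]
13: 0x70 (blk 14, set 0) → VC-HIT  vc=[2, 6]
14: 0x70 (blk 14, set 0) → L1-HIT  vc=[2, 6]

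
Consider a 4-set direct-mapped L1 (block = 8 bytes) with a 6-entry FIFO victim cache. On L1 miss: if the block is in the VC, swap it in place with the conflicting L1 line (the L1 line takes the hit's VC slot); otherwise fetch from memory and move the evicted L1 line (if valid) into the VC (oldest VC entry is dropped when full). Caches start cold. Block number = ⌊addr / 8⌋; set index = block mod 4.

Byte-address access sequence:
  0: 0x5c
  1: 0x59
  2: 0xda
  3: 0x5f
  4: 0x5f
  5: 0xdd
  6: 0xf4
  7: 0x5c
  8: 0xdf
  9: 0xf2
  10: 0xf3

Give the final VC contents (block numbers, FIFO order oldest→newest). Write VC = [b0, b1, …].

  [0] addr=0x5c blk=11 s=3: MISS | VC []
  [1] addr=0x59 blk=11 s=3: L1-HIT | VC []
  [2] addr=0xda blk=27 s=3: MISS | VC [11]
  [3] addr=0x5f blk=11 s=3: VC-HIT | VC [27]
  [4] addr=0x5f blk=11 s=3: L1-HIT | VC [27]
  [5] addr=0xdd blk=27 s=3: VC-HIT | VC [11]
  [6] addr=0xf4 blk=30 s=2: MISS | VC [11]
  [7] addr=0x5c blk=11 s=3: VC-HIT | VC [27]
  [8] addr=0xdf blk=27 s=3: VC-HIT | VC [11]
  [9] addr=0xf2 blk=30 s=2: L1-HIT | VC [11]
  [10] addr=0xf3 blk=30 s=2: L1-HIT | VC [11]

VC = [11]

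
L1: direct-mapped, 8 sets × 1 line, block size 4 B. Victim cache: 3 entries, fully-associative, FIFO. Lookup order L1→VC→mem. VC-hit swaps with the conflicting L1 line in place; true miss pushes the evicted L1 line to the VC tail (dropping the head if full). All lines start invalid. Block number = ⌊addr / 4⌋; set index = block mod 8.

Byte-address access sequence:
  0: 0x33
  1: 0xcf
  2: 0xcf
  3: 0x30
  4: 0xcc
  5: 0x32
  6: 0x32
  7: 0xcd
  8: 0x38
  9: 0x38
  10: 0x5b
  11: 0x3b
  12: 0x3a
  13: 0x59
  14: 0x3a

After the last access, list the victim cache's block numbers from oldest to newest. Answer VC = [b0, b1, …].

VC = [22]

#0 0x33→b12/s4 MISS; vc=[]
#1 0xcf→b51/s3 MISS; vc=[]
#2 0xcf→b51/s3 L1-HIT; vc=[]
#3 0x30→b12/s4 L1-HIT; vc=[]
#4 0xcc→b51/s3 L1-HIT; vc=[]
#5 0x32→b12/s4 L1-HIT; vc=[]
#6 0x32→b12/s4 L1-HIT; vc=[]
#7 0xcd→b51/s3 L1-HIT; vc=[]
#8 0x38→b14/s6 MISS; vc=[]
#9 0x38→b14/s6 L1-HIT; vc=[]
#10 0x5b→b22/s6 MISS; vc=[14]
#11 0x3b→b14/s6 VC-HIT; vc=[22]
#12 0x3a→b14/s6 L1-HIT; vc=[22]
#13 0x59→b22/s6 VC-HIT; vc=[14]
#14 0x3a→b14/s6 VC-HIT; vc=[22]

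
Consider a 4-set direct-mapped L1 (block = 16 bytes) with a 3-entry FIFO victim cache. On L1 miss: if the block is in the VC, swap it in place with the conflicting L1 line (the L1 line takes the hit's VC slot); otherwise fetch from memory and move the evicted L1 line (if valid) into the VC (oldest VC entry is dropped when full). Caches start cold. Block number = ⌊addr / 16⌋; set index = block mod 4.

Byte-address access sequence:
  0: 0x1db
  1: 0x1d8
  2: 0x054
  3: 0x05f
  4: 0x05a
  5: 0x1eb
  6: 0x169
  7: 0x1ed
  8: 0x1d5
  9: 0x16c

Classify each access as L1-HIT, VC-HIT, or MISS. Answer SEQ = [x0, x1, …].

SEQ = [MISS, L1-HIT, MISS, L1-HIT, L1-HIT, MISS, MISS, VC-HIT, VC-HIT, VC-HIT]

0: 0x1db (blk 29, set 1) → MISS  vc=[]
1: 0x1d8 (blk 29, set 1) → L1-HIT  vc=[]
2: 0x54 (blk 5, set 1) → MISS  vc=[29]
3: 0x5f (blk 5, set 1) → L1-HIT  vc=[29]
4: 0x5a (blk 5, set 1) → L1-HIT  vc=[29]
5: 0x1eb (blk 30, set 2) → MISS  vc=[29]
6: 0x169 (blk 22, set 2) → MISS  vc=[29, 30]
7: 0x1ed (blk 30, set 2) → VC-HIT  vc=[29, 22]
8: 0x1d5 (blk 29, set 1) → VC-HIT  vc=[5, 22]
9: 0x16c (blk 22, set 2) → VC-HIT  vc=[5, 30]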